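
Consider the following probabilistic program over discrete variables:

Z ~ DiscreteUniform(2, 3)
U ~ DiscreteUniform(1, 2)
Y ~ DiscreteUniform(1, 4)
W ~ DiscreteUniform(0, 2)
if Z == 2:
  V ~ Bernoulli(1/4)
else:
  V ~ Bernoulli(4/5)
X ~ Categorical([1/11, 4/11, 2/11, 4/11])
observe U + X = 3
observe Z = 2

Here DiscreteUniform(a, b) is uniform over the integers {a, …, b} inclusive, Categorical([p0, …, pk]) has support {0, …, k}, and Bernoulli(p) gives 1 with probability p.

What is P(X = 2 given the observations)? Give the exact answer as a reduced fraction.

P(X = 2 | obs) = 1/3

Enumerate traces; 48 have nonzero weight after conditioning:
  (Z=2, U=1, Y=1, W=0, V=0, X=2) weight 1/352
  (Z=2, U=1, Y=1, W=0, V=1, X=2) weight 1/1056
  (Z=2, U=1, Y=1, W=1, V=0, X=2) weight 1/352
  (Z=2, U=1, Y=1, W=1, V=1, X=2) weight 1/1056
  (Z=2, U=1, Y=1, W=2, V=0, X=2) weight 1/352
  (Z=2, U=1, Y=1, W=2, V=1, X=2) weight 1/1056
  (Z=2, U=1, Y=2, W=0, V=0, X=2) weight 1/352
  (Z=2, U=1, Y=2, W=0, V=1, X=2) weight 1/1056
  (Z=2, U=2, Y=1, W=0, V=0, X=1) weight 1/176
  … 39 more
Group by X:
  weight(X=1) = 1/11
  weight(X=2) = 1/22
Total weight = 1/11 + 1/22 = 3/22
P(X=1 | obs) = 1/11 / 3/22 = 2/3
P(X=2 | obs) = 1/22 / 3/22 = 1/3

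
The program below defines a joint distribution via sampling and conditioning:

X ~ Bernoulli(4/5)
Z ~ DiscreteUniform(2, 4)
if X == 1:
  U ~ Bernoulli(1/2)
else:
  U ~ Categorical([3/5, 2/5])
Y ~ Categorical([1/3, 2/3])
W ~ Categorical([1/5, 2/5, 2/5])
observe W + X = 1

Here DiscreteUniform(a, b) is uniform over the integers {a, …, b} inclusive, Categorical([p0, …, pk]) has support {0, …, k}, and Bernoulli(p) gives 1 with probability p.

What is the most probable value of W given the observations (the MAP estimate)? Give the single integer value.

Enumerate traces; 24 have nonzero weight after conditioning:
  (X=0, Z=2, U=0, Y=0, W=1) weight 2/375
  (X=0, Z=2, U=0, Y=1, W=1) weight 4/375
  (X=0, Z=2, U=1, Y=0, W=1) weight 4/1125
  (X=0, Z=2, U=1, Y=1, W=1) weight 8/1125
  (X=0, Z=3, U=0, Y=0, W=1) weight 2/375
  (X=0, Z=3, U=0, Y=1, W=1) weight 4/375
  (X=0, Z=3, U=1, Y=0, W=1) weight 4/1125
  (X=0, Z=3, U=1, Y=1, W=1) weight 8/1125
  (X=1, Z=2, U=0, Y=0, W=0) weight 2/225
  … 15 more
Group by W:
  weight(W=0) = 4/25
  weight(W=1) = 2/25
Total weight = 4/25 + 2/25 = 6/25
P(W=0 | obs) = 4/25 / 6/25 = 2/3
P(W=1 | obs) = 2/25 / 6/25 = 1/3
argmax = 0

argmax_v P(W = v | obs) = 0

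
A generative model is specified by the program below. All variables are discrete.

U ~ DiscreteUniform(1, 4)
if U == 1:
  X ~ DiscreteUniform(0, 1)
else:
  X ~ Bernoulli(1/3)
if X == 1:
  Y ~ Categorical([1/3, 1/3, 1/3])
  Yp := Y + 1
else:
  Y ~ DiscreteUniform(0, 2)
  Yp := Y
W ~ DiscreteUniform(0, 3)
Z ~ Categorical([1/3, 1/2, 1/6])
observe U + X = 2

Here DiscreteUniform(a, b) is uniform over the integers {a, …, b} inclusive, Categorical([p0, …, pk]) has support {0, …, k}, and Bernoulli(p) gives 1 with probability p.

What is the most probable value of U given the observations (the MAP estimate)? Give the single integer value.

Enumerate traces; 72 have nonzero weight after conditioning:
  (U=1, X=1, Y=0, W=0, Z=0) weight 1/288
  (U=1, X=1, Y=0, W=0, Z=1) weight 1/192
  (U=1, X=1, Y=0, W=0, Z=2) weight 1/576
  (U=1, X=1, Y=0, W=1, Z=0) weight 1/288
  (U=1, X=1, Y=0, W=1, Z=1) weight 1/192
  (U=1, X=1, Y=0, W=1, Z=2) weight 1/576
  (U=1, X=1, Y=0, W=2, Z=0) weight 1/288
  (U=1, X=1, Y=0, W=2, Z=1) weight 1/192
  (U=2, X=0, Y=0, W=0, Z=0) weight 1/216
  … 63 more
Group by U:
  weight(U=1) = 1/8
  weight(U=2) = 1/6
Total weight = 1/8 + 1/6 = 7/24
P(U=1 | obs) = 1/8 / 7/24 = 3/7
P(U=2 | obs) = 1/6 / 7/24 = 4/7
argmax = 2

argmax_v P(U = v | obs) = 2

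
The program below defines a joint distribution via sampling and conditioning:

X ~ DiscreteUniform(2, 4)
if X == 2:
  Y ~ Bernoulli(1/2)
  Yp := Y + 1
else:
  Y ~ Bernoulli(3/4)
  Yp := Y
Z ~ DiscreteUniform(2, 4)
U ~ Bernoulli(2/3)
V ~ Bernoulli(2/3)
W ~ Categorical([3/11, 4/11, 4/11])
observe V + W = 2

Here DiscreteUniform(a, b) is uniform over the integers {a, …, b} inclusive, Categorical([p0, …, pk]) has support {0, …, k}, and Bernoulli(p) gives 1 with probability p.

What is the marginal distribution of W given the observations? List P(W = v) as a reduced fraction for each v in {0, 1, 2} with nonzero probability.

P(W=1) = 2/3, P(W=2) = 1/3

Enumerate traces; 72 have nonzero weight after conditioning:
  (X=2, Y=0, Z=2, U=0, V=0, W=2) weight 2/891
  (X=2, Y=0, Z=2, U=0, V=1, W=1) weight 4/891
  (X=2, Y=0, Z=2, U=1, V=0, W=2) weight 4/891
  (X=2, Y=0, Z=2, U=1, V=1, W=1) weight 8/891
  (X=2, Y=0, Z=3, U=0, V=0, W=2) weight 2/891
  (X=2, Y=0, Z=3, U=0, V=1, W=1) weight 4/891
  (X=2, Y=0, Z=3, U=1, V=0, W=2) weight 4/891
  (X=2, Y=0, Z=3, U=1, V=1, W=1) weight 8/891
  … 64 more
Group by W:
  weight(W=1) = 8/33
  weight(W=2) = 4/33
Total weight = 8/33 + 4/33 = 4/11
P(W=1 | obs) = 8/33 / 4/11 = 2/3
P(W=2 | obs) = 4/33 / 4/11 = 1/3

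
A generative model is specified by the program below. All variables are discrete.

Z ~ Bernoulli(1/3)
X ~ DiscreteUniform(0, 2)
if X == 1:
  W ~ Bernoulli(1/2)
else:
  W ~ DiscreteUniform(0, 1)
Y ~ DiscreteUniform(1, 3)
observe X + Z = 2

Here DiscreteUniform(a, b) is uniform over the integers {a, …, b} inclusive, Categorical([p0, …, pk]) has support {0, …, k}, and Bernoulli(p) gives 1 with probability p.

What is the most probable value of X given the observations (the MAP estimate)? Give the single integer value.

Enumerate traces; 12 have nonzero weight after conditioning:
  (Z=0, X=2, W=0, Y=1) weight 1/27
  (Z=0, X=2, W=0, Y=2) weight 1/27
  (Z=0, X=2, W=0, Y=3) weight 1/27
  (Z=0, X=2, W=1, Y=1) weight 1/27
  (Z=0, X=2, W=1, Y=2) weight 1/27
  (Z=0, X=2, W=1, Y=3) weight 1/27
  (Z=1, X=1, W=0, Y=1) weight 1/54
  (Z=1, X=1, W=0, Y=2) weight 1/54
  … 4 more
Group by X:
  weight(X=1) = 1/9
  weight(X=2) = 2/9
Total weight = 1/9 + 2/9 = 1/3
P(X=1 | obs) = 1/9 / 1/3 = 1/3
P(X=2 | obs) = 2/9 / 1/3 = 2/3
argmax = 2

argmax_v P(X = v | obs) = 2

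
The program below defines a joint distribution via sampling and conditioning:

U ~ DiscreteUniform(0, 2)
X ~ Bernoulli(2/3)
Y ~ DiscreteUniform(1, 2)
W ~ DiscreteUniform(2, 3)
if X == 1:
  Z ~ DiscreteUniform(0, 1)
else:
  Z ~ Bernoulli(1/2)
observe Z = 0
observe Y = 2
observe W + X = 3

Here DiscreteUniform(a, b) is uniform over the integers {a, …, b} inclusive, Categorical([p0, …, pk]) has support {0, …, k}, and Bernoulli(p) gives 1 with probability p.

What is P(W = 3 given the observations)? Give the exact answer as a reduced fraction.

Enumerate traces; 6 have nonzero weight after conditioning:
  (U=0, X=0, Y=2, W=3, Z=0) weight 1/72
  (U=0, X=1, Y=2, W=2, Z=0) weight 1/36
  (U=1, X=0, Y=2, W=3, Z=0) weight 1/72
  (U=1, X=1, Y=2, W=2, Z=0) weight 1/36
  (U=2, X=0, Y=2, W=3, Z=0) weight 1/72
  (U=2, X=1, Y=2, W=2, Z=0) weight 1/36
Group by W:
  weight(W=2) = 1/12
  weight(W=3) = 1/24
Total weight = 1/12 + 1/24 = 1/8
P(W=2 | obs) = 1/12 / 1/8 = 2/3
P(W=3 | obs) = 1/24 / 1/8 = 1/3

P(W = 3 | obs) = 1/3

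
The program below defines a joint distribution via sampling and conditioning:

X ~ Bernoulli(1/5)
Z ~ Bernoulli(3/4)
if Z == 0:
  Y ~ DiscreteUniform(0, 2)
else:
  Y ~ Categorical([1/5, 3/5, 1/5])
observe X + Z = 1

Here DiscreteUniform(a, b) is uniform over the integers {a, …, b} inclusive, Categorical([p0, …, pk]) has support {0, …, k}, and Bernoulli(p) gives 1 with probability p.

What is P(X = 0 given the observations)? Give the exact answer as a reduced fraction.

P(X = 0 | obs) = 12/13

Enumerate traces; 6 have nonzero weight after conditioning:
  (X=0, Z=1, Y=0) weight 3/25
  (X=0, Z=1, Y=1) weight 9/25
  (X=0, Z=1, Y=2) weight 3/25
  (X=1, Z=0, Y=0) weight 1/60
  (X=1, Z=0, Y=1) weight 1/60
  (X=1, Z=0, Y=2) weight 1/60
Group by X:
  weight(X=0) = 3/5
  weight(X=1) = 1/20
Total weight = 3/5 + 1/20 = 13/20
P(X=0 | obs) = 3/5 / 13/20 = 12/13
P(X=1 | obs) = 1/20 / 13/20 = 1/13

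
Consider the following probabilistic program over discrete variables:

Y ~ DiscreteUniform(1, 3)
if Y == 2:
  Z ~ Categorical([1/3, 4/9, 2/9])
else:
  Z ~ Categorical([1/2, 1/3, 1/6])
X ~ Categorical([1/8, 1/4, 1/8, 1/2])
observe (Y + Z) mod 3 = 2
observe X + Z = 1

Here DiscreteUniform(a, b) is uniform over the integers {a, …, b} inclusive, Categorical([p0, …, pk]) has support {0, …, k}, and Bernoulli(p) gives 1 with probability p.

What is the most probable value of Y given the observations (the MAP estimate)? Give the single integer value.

argmax_v P(Y = v | obs) = 2

Enumerate traces; 2 have nonzero weight after conditioning:
  (Y=1, Z=1, X=0) weight 1/72
  (Y=2, Z=0, X=1) weight 1/36
Group by Y:
  weight(Y=1) = 1/72
  weight(Y=2) = 1/36
Total weight = 1/72 + 1/36 = 1/24
P(Y=1 | obs) = 1/72 / 1/24 = 1/3
P(Y=2 | obs) = 1/36 / 1/24 = 2/3
argmax = 2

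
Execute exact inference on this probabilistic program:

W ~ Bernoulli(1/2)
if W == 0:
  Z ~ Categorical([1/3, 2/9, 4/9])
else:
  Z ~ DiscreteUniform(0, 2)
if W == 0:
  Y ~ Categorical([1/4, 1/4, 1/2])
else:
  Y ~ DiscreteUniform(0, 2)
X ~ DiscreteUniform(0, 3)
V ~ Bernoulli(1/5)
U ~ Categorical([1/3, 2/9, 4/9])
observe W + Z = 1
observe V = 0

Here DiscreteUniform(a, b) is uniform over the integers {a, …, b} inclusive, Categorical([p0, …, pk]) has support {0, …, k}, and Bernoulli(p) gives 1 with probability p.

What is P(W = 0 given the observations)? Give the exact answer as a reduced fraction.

Enumerate traces; 72 have nonzero weight after conditioning:
  (W=0, Z=1, Y=0, X=0, V=0, U=0) weight 1/540
  (W=0, Z=1, Y=0, X=0, V=0, U=1) weight 1/810
  (W=0, Z=1, Y=0, X=0, V=0, U=2) weight 1/405
  (W=0, Z=1, Y=0, X=1, V=0, U=0) weight 1/540
  (W=0, Z=1, Y=0, X=1, V=0, U=1) weight 1/810
  (W=0, Z=1, Y=0, X=1, V=0, U=2) weight 1/405
  (W=0, Z=1, Y=0, X=2, V=0, U=0) weight 1/540
  (W=0, Z=1, Y=0, X=2, V=0, U=1) weight 1/810
  (W=1, Z=0, Y=0, X=0, V=0, U=0) weight 1/270
  … 63 more
Group by W:
  weight(W=0) = 4/45
  weight(W=1) = 2/15
Total weight = 4/45 + 2/15 = 2/9
P(W=0 | obs) = 4/45 / 2/9 = 2/5
P(W=1 | obs) = 2/15 / 2/9 = 3/5

P(W = 0 | obs) = 2/5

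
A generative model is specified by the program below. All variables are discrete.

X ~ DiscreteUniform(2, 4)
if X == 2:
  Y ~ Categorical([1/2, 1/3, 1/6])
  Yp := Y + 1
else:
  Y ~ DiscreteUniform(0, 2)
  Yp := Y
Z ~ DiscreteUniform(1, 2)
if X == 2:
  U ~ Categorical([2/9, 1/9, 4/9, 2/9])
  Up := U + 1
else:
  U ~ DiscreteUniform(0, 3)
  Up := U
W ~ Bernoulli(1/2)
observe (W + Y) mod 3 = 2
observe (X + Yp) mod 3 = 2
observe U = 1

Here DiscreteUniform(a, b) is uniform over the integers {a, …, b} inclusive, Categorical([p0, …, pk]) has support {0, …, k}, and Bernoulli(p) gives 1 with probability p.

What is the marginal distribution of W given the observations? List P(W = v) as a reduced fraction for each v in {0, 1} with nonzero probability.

P(W=0) = 11/20, P(W=1) = 9/20

Enumerate traces; 6 have nonzero weight after conditioning:
  (X=2, Y=2, Z=1, U=1, W=0) weight 1/648
  (X=2, Y=2, Z=2, U=1, W=0) weight 1/648
  (X=3, Y=2, Z=1, U=1, W=0) weight 1/144
  (X=3, Y=2, Z=2, U=1, W=0) weight 1/144
  (X=4, Y=1, Z=1, U=1, W=1) weight 1/144
  (X=4, Y=1, Z=2, U=1, W=1) weight 1/144
Group by W:
  weight(W=0) = 11/648
  weight(W=1) = 1/72
Total weight = 11/648 + 1/72 = 5/162
P(W=0 | obs) = 11/648 / 5/162 = 11/20
P(W=1 | obs) = 1/72 / 5/162 = 9/20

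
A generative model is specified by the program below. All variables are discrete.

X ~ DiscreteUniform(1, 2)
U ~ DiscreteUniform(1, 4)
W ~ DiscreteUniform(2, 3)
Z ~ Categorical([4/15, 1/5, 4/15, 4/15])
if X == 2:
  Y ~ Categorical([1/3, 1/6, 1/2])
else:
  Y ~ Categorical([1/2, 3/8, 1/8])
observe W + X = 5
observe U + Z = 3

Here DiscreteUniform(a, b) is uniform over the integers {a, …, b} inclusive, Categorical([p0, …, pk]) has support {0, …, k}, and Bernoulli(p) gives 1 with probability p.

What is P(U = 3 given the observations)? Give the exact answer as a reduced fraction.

P(U = 3 | obs) = 4/11

Enumerate traces; 9 have nonzero weight after conditioning:
  (X=2, U=1, W=3, Z=2, Y=0) weight 1/180
  (X=2, U=1, W=3, Z=2, Y=1) weight 1/360
  (X=2, U=1, W=3, Z=2, Y=2) weight 1/120
  (X=2, U=2, W=3, Z=1, Y=0) weight 1/240
  (X=2, U=2, W=3, Z=1, Y=1) weight 1/480
  (X=2, U=2, W=3, Z=1, Y=2) weight 1/160
  (X=2, U=3, W=3, Z=0, Y=0) weight 1/180
  (X=2, U=3, W=3, Z=0, Y=1) weight 1/360
  … 1 more
Group by U:
  weight(U=1) = 1/60
  weight(U=2) = 1/80
  weight(U=3) = 1/60
Total weight = 1/60 + 1/80 + 1/60 = 11/240
P(U=1 | obs) = 1/60 / 11/240 = 4/11
P(U=2 | obs) = 1/80 / 11/240 = 3/11
P(U=3 | obs) = 1/60 / 11/240 = 4/11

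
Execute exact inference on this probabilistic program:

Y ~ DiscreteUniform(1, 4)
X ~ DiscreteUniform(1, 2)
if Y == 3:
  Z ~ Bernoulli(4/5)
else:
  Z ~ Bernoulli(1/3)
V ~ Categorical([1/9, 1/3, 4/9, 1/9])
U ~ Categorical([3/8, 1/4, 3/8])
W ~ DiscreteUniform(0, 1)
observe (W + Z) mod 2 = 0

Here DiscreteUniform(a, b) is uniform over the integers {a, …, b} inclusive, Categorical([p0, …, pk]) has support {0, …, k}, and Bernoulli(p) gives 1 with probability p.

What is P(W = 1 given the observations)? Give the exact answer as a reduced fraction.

P(W = 1 | obs) = 9/20

Enumerate traces; 192 have nonzero weight after conditioning:
  (Y=1, X=1, Z=0, V=0, U=0, W=0) weight 1/576
  (Y=1, X=1, Z=0, V=0, U=1, W=0) weight 1/864
  (Y=1, X=1, Z=0, V=0, U=2, W=0) weight 1/576
  (Y=1, X=1, Z=0, V=1, U=0, W=0) weight 1/192
  (Y=1, X=1, Z=0, V=1, U=1, W=0) weight 1/288
  (Y=1, X=1, Z=0, V=1, U=2, W=0) weight 1/192
  (Y=1, X=1, Z=0, V=2, U=0, W=0) weight 1/144
  (Y=1, X=1, Z=0, V=2, U=1, W=0) weight 1/216
  (Y=1, X=1, Z=1, V=0, U=0, W=1) weight 1/1152
  … 183 more
Group by W:
  weight(W=0) = 11/40
  weight(W=1) = 9/40
Total weight = 11/40 + 9/40 = 1/2
P(W=0 | obs) = 11/40 / 1/2 = 11/20
P(W=1 | obs) = 9/40 / 1/2 = 9/20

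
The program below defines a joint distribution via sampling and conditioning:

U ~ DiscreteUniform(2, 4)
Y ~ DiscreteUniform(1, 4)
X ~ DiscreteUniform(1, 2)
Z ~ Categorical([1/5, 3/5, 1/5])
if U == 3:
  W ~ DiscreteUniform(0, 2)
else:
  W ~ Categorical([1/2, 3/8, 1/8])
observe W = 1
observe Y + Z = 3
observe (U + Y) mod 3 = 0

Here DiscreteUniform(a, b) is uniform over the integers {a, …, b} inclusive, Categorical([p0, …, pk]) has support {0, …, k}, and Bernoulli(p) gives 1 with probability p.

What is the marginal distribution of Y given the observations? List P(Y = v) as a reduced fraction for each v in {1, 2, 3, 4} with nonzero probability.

P(Y=1) = 9/44, P(Y=2) = 27/44, P(Y=3) = 2/11

Enumerate traces; 6 have nonzero weight after conditioning:
  (U=2, Y=1, X=1, Z=2, W=1) weight 1/320
  (U=2, Y=1, X=2, Z=2, W=1) weight 1/320
  (U=3, Y=3, X=1, Z=0, W=1) weight 1/360
  (U=3, Y=3, X=2, Z=0, W=1) weight 1/360
  (U=4, Y=2, X=1, Z=1, W=1) weight 3/320
  (U=4, Y=2, X=2, Z=1, W=1) weight 3/320
Group by Y:
  weight(Y=1) = 1/160
  weight(Y=2) = 3/160
  weight(Y=3) = 1/180
Total weight = 1/160 + 3/160 + 1/180 = 11/360
P(Y=1 | obs) = 1/160 / 11/360 = 9/44
P(Y=2 | obs) = 3/160 / 11/360 = 27/44
P(Y=3 | obs) = 1/180 / 11/360 = 2/11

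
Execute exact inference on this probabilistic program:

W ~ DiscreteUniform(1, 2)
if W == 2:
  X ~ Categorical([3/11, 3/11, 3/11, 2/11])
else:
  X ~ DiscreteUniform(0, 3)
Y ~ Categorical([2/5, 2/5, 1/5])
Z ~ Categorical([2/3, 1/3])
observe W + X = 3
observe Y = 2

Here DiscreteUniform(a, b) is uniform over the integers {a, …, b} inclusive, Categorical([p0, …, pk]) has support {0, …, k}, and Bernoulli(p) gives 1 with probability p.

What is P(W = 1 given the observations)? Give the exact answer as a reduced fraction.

P(W = 1 | obs) = 11/23

Enumerate traces; 4 have nonzero weight after conditioning:
  (W=1, X=2, Y=2, Z=0) weight 1/60
  (W=1, X=2, Y=2, Z=1) weight 1/120
  (W=2, X=1, Y=2, Z=0) weight 1/55
  (W=2, X=1, Y=2, Z=1) weight 1/110
Group by W:
  weight(W=1) = 1/40
  weight(W=2) = 3/110
Total weight = 1/40 + 3/110 = 23/440
P(W=1 | obs) = 1/40 / 23/440 = 11/23
P(W=2 | obs) = 3/110 / 23/440 = 12/23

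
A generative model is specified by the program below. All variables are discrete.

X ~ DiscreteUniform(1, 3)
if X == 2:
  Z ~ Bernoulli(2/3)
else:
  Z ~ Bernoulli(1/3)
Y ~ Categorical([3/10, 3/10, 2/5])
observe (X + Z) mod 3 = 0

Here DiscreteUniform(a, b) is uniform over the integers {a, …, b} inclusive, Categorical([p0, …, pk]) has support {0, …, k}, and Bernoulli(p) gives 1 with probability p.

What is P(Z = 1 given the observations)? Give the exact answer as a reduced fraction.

P(Z = 1 | obs) = 1/2

Enumerate traces; 6 have nonzero weight after conditioning:
  (X=2, Z=1, Y=0) weight 1/15
  (X=2, Z=1, Y=1) weight 1/15
  (X=2, Z=1, Y=2) weight 4/45
  (X=3, Z=0, Y=0) weight 1/15
  (X=3, Z=0, Y=1) weight 1/15
  (X=3, Z=0, Y=2) weight 4/45
Group by Z:
  weight(Z=0) = 2/9
  weight(Z=1) = 2/9
Total weight = 2/9 + 2/9 = 4/9
P(Z=0 | obs) = 2/9 / 4/9 = 1/2
P(Z=1 | obs) = 2/9 / 4/9 = 1/2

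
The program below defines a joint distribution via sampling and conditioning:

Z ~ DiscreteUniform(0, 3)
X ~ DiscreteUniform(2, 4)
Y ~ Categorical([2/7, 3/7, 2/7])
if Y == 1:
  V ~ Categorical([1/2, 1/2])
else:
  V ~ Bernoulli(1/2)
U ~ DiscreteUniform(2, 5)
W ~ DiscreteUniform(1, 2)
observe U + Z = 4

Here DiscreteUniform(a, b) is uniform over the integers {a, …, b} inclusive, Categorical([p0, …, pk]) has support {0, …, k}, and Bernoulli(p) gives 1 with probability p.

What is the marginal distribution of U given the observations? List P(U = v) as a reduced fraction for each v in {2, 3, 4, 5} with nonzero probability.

Enumerate traces; 108 have nonzero weight after conditioning:
  (Z=0, X=2, Y=0, V=0, U=4, W=1) weight 1/672
  (Z=0, X=2, Y=0, V=0, U=4, W=2) weight 1/672
  (Z=0, X=2, Y=0, V=1, U=4, W=1) weight 1/672
  (Z=0, X=2, Y=0, V=1, U=4, W=2) weight 1/672
  (Z=0, X=2, Y=1, V=0, U=4, W=1) weight 1/448
  (Z=0, X=2, Y=1, V=0, U=4, W=2) weight 1/448
  (Z=0, X=2, Y=1, V=1, U=4, W=1) weight 1/448
  (Z=0, X=2, Y=1, V=1, U=4, W=2) weight 1/448
  (Z=1, X=2, Y=0, V=0, U=3, W=1) weight 1/672
  (Z=2, X=2, Y=0, V=0, U=2, W=1) weight 1/672
  … 98 more
Group by U:
  weight(U=2) = 1/16
  weight(U=3) = 1/16
  weight(U=4) = 1/16
Total weight = 1/16 + 1/16 + 1/16 = 3/16
P(U=2 | obs) = 1/16 / 3/16 = 1/3
P(U=3 | obs) = 1/16 / 3/16 = 1/3
P(U=4 | obs) = 1/16 / 3/16 = 1/3

P(U=2) = 1/3, P(U=3) = 1/3, P(U=4) = 1/3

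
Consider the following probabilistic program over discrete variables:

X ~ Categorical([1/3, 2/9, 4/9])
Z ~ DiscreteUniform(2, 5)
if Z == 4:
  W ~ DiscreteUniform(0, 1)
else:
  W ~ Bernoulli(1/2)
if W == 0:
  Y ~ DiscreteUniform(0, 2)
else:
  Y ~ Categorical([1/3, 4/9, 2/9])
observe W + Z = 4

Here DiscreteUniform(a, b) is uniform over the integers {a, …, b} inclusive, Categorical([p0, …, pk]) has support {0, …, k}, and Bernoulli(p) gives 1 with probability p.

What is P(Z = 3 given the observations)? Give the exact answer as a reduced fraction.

P(Z = 3 | obs) = 1/2

Enumerate traces; 18 have nonzero weight after conditioning:
  (X=0, Z=3, W=1, Y=0) weight 1/72
  (X=0, Z=3, W=1, Y=1) weight 1/54
  (X=0, Z=3, W=1, Y=2) weight 1/108
  (X=0, Z=4, W=0, Y=0) weight 1/72
  (X=0, Z=4, W=0, Y=1) weight 1/72
  (X=0, Z=4, W=0, Y=2) weight 1/72
  (X=1, Z=3, W=1, Y=0) weight 1/108
  (X=1, Z=3, W=1, Y=1) weight 1/81
  … 10 more
Group by Z:
  weight(Z=3) = 1/8
  weight(Z=4) = 1/8
Total weight = 1/8 + 1/8 = 1/4
P(Z=3 | obs) = 1/8 / 1/4 = 1/2
P(Z=4 | obs) = 1/8 / 1/4 = 1/2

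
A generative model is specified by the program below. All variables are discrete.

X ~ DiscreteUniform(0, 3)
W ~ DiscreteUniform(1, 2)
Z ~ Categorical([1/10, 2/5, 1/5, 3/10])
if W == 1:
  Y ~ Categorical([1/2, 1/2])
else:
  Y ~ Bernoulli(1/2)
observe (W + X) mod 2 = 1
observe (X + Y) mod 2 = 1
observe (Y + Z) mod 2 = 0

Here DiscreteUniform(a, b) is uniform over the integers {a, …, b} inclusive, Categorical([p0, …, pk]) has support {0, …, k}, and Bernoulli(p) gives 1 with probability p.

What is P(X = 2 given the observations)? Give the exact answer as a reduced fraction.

P(X = 2 | obs) = 7/20

Enumerate traces; 8 have nonzero weight after conditioning:
  (X=0, W=1, Z=1, Y=1) weight 1/40
  (X=0, W=1, Z=3, Y=1) weight 3/160
  (X=1, W=2, Z=0, Y=0) weight 1/160
  (X=1, W=2, Z=2, Y=0) weight 1/80
  (X=2, W=1, Z=1, Y=1) weight 1/40
  (X=2, W=1, Z=3, Y=1) weight 3/160
  (X=3, W=2, Z=0, Y=0) weight 1/160
  (X=3, W=2, Z=2, Y=0) weight 1/80
Group by X:
  weight(X=0) = 7/160
  weight(X=1) = 3/160
  weight(X=2) = 7/160
  weight(X=3) = 3/160
Total weight = 7/160 + 3/160 + 7/160 + 3/160 = 1/8
P(X=0 | obs) = 7/160 / 1/8 = 7/20
P(X=1 | obs) = 3/160 / 1/8 = 3/20
P(X=2 | obs) = 7/160 / 1/8 = 7/20
P(X=3 | obs) = 3/160 / 1/8 = 3/20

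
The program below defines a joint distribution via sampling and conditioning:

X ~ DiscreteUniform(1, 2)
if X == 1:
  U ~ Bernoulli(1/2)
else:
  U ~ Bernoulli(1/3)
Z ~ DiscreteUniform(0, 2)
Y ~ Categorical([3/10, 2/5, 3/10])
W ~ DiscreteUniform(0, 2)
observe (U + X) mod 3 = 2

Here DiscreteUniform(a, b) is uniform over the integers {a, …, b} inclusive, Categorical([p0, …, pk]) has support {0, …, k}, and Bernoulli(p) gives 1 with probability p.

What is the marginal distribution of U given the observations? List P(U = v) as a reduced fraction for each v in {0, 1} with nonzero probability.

Enumerate traces; 54 have nonzero weight after conditioning:
  (X=1, U=1, Z=0, Y=0, W=0) weight 1/120
  (X=1, U=1, Z=0, Y=0, W=1) weight 1/120
  (X=1, U=1, Z=0, Y=0, W=2) weight 1/120
  (X=1, U=1, Z=0, Y=1, W=0) weight 1/90
  (X=1, U=1, Z=0, Y=1, W=1) weight 1/90
  (X=1, U=1, Z=0, Y=1, W=2) weight 1/90
  (X=1, U=1, Z=0, Y=2, W=0) weight 1/120
  (X=1, U=1, Z=0, Y=2, W=1) weight 1/120
  (X=2, U=0, Z=0, Y=0, W=0) weight 1/90
  … 45 more
Group by U:
  weight(U=0) = 1/3
  weight(U=1) = 1/4
Total weight = 1/3 + 1/4 = 7/12
P(U=0 | obs) = 1/3 / 7/12 = 4/7
P(U=1 | obs) = 1/4 / 7/12 = 3/7

P(U=0) = 4/7, P(U=1) = 3/7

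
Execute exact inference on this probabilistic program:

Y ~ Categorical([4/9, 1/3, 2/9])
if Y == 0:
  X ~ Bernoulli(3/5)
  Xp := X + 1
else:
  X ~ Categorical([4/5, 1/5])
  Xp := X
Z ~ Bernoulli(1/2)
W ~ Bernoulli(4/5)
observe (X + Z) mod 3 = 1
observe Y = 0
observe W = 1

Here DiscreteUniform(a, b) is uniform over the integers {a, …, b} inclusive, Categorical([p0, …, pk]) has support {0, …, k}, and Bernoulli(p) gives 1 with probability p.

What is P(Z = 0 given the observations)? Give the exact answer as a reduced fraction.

P(Z = 0 | obs) = 3/5

Enumerate traces; 2 have nonzero weight after conditioning:
  (Y=0, X=0, Z=1, W=1) weight 16/225
  (Y=0, X=1, Z=0, W=1) weight 8/75
Group by Z:
  weight(Z=0) = 8/75
  weight(Z=1) = 16/225
Total weight = 8/75 + 16/225 = 8/45
P(Z=0 | obs) = 8/75 / 8/45 = 3/5
P(Z=1 | obs) = 16/225 / 8/45 = 2/5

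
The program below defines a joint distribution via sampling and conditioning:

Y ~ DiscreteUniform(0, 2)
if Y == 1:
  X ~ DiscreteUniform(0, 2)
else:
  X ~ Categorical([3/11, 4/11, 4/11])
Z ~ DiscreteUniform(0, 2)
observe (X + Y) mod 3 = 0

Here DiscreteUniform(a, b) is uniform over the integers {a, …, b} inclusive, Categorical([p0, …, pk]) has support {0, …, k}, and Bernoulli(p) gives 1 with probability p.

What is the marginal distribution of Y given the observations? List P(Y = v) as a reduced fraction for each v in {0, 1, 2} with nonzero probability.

Enumerate traces; 9 have nonzero weight after conditioning:
  (Y=0, X=0, Z=0) weight 1/33
  (Y=0, X=0, Z=1) weight 1/33
  (Y=0, X=0, Z=2) weight 1/33
  (Y=1, X=2, Z=0) weight 1/27
  (Y=1, X=2, Z=1) weight 1/27
  (Y=1, X=2, Z=2) weight 1/27
  (Y=2, X=1, Z=0) weight 4/99
  (Y=2, X=1, Z=1) weight 4/99
  … 1 more
Group by Y:
  weight(Y=0) = 1/11
  weight(Y=1) = 1/9
  weight(Y=2) = 4/33
Total weight = 1/11 + 1/9 + 4/33 = 32/99
P(Y=0 | obs) = 1/11 / 32/99 = 9/32
P(Y=1 | obs) = 1/9 / 32/99 = 11/32
P(Y=2 | obs) = 4/33 / 32/99 = 3/8

P(Y=0) = 9/32, P(Y=1) = 11/32, P(Y=2) = 3/8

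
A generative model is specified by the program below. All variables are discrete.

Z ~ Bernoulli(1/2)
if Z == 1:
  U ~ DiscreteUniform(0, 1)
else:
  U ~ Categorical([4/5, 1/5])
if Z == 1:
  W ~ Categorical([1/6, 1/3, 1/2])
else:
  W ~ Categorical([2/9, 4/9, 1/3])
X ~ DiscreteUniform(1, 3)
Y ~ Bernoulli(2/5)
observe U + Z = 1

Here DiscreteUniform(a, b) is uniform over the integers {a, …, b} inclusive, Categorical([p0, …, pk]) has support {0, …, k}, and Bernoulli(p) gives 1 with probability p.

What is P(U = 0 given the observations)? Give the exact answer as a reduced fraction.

P(U = 0 | obs) = 5/7

Enumerate traces; 36 have nonzero weight after conditioning:
  (Z=0, U=1, W=0, X=1, Y=0) weight 1/225
  (Z=0, U=1, W=0, X=1, Y=1) weight 2/675
  (Z=0, U=1, W=0, X=2, Y=0) weight 1/225
  (Z=0, U=1, W=0, X=2, Y=1) weight 2/675
  (Z=0, U=1, W=0, X=3, Y=0) weight 1/225
  (Z=0, U=1, W=0, X=3, Y=1) weight 2/675
  (Z=0, U=1, W=1, X=1, Y=0) weight 2/225
  (Z=0, U=1, W=1, X=1, Y=1) weight 4/675
  (Z=1, U=0, W=0, X=1, Y=0) weight 1/120
  … 27 more
Group by U:
  weight(U=0) = 1/4
  weight(U=1) = 1/10
Total weight = 1/4 + 1/10 = 7/20
P(U=0 | obs) = 1/4 / 7/20 = 5/7
P(U=1 | obs) = 1/10 / 7/20 = 2/7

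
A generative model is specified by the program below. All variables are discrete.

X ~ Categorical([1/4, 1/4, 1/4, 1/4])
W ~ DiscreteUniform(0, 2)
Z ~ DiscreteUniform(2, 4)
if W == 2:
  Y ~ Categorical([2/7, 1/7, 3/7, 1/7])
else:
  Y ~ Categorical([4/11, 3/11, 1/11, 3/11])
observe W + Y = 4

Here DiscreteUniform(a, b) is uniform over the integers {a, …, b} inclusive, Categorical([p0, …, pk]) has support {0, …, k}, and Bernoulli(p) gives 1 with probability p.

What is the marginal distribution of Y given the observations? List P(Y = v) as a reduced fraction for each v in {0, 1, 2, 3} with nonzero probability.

Enumerate traces; 24 have nonzero weight after conditioning:
  (X=0, W=1, Z=2, Y=3) weight 1/132
  (X=0, W=1, Z=3, Y=3) weight 1/132
  (X=0, W=1, Z=4, Y=3) weight 1/132
  (X=0, W=2, Z=2, Y=2) weight 1/84
  (X=0, W=2, Z=3, Y=2) weight 1/84
  (X=0, W=2, Z=4, Y=2) weight 1/84
  (X=1, W=1, Z=2, Y=3) weight 1/132
  (X=1, W=1, Z=3, Y=3) weight 1/132
  … 16 more
Group by Y:
  weight(Y=2) = 1/7
  weight(Y=3) = 1/11
Total weight = 1/7 + 1/11 = 18/77
P(Y=2 | obs) = 1/7 / 18/77 = 11/18
P(Y=3 | obs) = 1/11 / 18/77 = 7/18

P(Y=2) = 11/18, P(Y=3) = 7/18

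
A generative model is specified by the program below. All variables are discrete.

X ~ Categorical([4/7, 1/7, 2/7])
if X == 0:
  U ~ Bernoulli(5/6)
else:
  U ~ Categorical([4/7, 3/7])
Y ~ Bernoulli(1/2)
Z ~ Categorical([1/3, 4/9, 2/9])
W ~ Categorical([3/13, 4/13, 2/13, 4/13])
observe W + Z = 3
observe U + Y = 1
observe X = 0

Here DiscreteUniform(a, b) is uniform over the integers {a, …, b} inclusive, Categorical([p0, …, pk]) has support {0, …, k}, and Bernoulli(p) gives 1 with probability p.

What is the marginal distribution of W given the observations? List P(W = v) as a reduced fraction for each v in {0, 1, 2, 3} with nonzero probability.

Enumerate traces; 6 have nonzero weight after conditioning:
  (X=0, U=0, Y=1, Z=0, W=3) weight 4/819
  (X=0, U=0, Y=1, Z=1, W=2) weight 8/2457
  (X=0, U=0, Y=1, Z=2, W=1) weight 8/2457
  (X=0, U=1, Y=0, Z=0, W=3) weight 20/819
  (X=0, U=1, Y=0, Z=1, W=2) weight 40/2457
  (X=0, U=1, Y=0, Z=2, W=1) weight 40/2457
Group by W:
  weight(W=1) = 16/819
  weight(W=2) = 16/819
  weight(W=3) = 8/273
Total weight = 16/819 + 16/819 + 8/273 = 8/117
P(W=1 | obs) = 16/819 / 8/117 = 2/7
P(W=2 | obs) = 16/819 / 8/117 = 2/7
P(W=3 | obs) = 8/273 / 8/117 = 3/7

P(W=1) = 2/7, P(W=2) = 2/7, P(W=3) = 3/7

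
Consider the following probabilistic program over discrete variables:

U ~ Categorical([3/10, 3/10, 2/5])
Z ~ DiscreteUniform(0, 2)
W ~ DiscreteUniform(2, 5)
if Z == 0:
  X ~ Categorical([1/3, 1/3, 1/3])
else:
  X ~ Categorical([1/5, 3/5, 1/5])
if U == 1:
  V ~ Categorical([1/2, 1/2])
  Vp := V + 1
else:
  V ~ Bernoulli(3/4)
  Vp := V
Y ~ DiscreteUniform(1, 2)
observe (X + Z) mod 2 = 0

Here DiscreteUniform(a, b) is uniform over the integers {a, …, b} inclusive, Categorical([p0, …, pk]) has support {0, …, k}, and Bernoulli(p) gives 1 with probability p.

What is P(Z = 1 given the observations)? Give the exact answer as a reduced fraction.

P(Z = 1 | obs) = 9/25

Enumerate traces; 240 have nonzero weight after conditioning:
  (U=0, Z=0, W=2, X=0, V=0, Y=1) weight 1/960
  (U=0, Z=0, W=2, X=0, V=0, Y=2) weight 1/960
  (U=0, Z=0, W=2, X=0, V=1, Y=1) weight 1/320
  (U=0, Z=0, W=2, X=0, V=1, Y=2) weight 1/320
  (U=0, Z=0, W=2, X=2, V=0, Y=1) weight 1/960
  (U=0, Z=0, W=2, X=2, V=0, Y=2) weight 1/960
  (U=0, Z=0, W=2, X=2, V=1, Y=1) weight 1/320
  (U=0, Z=0, W=2, X=2, V=1, Y=2) weight 1/320
  (U=0, Z=1, W=2, X=1, V=0, Y=1) weight 3/1600
  (U=0, Z=2, W=2, X=0, V=0, Y=1) weight 1/1600
  … 230 more
Group by Z:
  weight(Z=0) = 2/9
  weight(Z=1) = 1/5
  weight(Z=2) = 2/15
Total weight = 2/9 + 1/5 + 2/15 = 5/9
P(Z=0 | obs) = 2/9 / 5/9 = 2/5
P(Z=1 | obs) = 1/5 / 5/9 = 9/25
P(Z=2 | obs) = 2/15 / 5/9 = 6/25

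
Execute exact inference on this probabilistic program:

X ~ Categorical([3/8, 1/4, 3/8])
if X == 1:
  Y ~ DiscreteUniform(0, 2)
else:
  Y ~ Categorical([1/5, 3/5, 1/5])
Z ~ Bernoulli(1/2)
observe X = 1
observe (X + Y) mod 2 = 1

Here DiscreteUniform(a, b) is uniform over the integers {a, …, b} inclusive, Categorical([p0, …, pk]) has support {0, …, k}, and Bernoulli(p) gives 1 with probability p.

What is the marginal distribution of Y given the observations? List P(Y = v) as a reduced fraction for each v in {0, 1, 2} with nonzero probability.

Enumerate traces; 4 have nonzero weight after conditioning:
  (X=1, Y=0, Z=0) weight 1/24
  (X=1, Y=0, Z=1) weight 1/24
  (X=1, Y=2, Z=0) weight 1/24
  (X=1, Y=2, Z=1) weight 1/24
Group by Y:
  weight(Y=0) = 1/12
  weight(Y=2) = 1/12
Total weight = 1/12 + 1/12 = 1/6
P(Y=0 | obs) = 1/12 / 1/6 = 1/2
P(Y=2 | obs) = 1/12 / 1/6 = 1/2

P(Y=0) = 1/2, P(Y=2) = 1/2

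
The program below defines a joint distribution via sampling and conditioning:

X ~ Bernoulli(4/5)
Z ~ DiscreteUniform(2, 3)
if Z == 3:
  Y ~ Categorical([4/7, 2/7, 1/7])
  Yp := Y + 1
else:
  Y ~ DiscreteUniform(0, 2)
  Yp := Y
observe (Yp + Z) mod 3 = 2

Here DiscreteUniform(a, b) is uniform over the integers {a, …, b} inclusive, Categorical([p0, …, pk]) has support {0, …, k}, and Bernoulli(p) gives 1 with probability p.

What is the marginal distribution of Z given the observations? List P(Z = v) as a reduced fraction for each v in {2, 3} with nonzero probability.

P(Z=2) = 7/13, P(Z=3) = 6/13

Enumerate traces; 4 have nonzero weight after conditioning:
  (X=0, Z=2, Y=0) weight 1/30
  (X=0, Z=3, Y=1) weight 1/35
  (X=1, Z=2, Y=0) weight 2/15
  (X=1, Z=3, Y=1) weight 4/35
Group by Z:
  weight(Z=2) = 1/6
  weight(Z=3) = 1/7
Total weight = 1/6 + 1/7 = 13/42
P(Z=2 | obs) = 1/6 / 13/42 = 7/13
P(Z=3 | obs) = 1/7 / 13/42 = 6/13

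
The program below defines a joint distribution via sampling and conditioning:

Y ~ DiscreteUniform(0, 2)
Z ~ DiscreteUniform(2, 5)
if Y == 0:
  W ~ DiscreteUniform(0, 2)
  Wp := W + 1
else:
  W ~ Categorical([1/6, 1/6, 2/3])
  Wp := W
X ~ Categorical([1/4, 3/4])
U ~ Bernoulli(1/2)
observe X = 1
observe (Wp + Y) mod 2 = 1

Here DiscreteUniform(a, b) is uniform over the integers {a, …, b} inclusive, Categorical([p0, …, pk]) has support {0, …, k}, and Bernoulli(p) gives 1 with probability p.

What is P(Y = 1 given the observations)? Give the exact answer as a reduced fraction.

P(Y = 1 | obs) = 1/2

Enumerate traces; 40 have nonzero weight after conditioning:
  (Y=0, Z=2, W=0, X=1, U=0) weight 1/96
  (Y=0, Z=2, W=0, X=1, U=1) weight 1/96
  (Y=0, Z=2, W=2, X=1, U=0) weight 1/96
  (Y=0, Z=2, W=2, X=1, U=1) weight 1/96
  (Y=0, Z=3, W=0, X=1, U=0) weight 1/96
  (Y=0, Z=3, W=0, X=1, U=1) weight 1/96
  (Y=0, Z=3, W=2, X=1, U=0) weight 1/96
  (Y=0, Z=3, W=2, X=1, U=1) weight 1/96
  (Y=1, Z=2, W=0, X=1, U=0) weight 1/192
  (Y=2, Z=2, W=1, X=1, U=0) weight 1/192
  … 30 more
Group by Y:
  weight(Y=0) = 1/6
  weight(Y=1) = 5/24
  weight(Y=2) = 1/24
Total weight = 1/6 + 5/24 + 1/24 = 5/12
P(Y=0 | obs) = 1/6 / 5/12 = 2/5
P(Y=1 | obs) = 5/24 / 5/12 = 1/2
P(Y=2 | obs) = 1/24 / 5/12 = 1/10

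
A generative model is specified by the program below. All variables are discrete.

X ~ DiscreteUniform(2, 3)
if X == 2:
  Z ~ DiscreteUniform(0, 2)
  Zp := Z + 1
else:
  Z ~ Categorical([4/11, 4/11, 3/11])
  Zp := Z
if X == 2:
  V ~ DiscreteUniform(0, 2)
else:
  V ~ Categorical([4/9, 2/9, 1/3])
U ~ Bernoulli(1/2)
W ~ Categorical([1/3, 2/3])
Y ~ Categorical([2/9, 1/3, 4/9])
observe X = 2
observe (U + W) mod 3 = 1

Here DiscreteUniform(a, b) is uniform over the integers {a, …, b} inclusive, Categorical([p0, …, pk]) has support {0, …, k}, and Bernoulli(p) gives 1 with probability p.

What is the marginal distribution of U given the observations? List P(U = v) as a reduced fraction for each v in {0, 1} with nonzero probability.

Enumerate traces; 54 have nonzero weight after conditioning:
  (X=2, Z=0, V=0, U=0, W=1, Y=0) weight 1/243
  (X=2, Z=0, V=0, U=0, W=1, Y=1) weight 1/162
  (X=2, Z=0, V=0, U=0, W=1, Y=2) weight 2/243
  (X=2, Z=0, V=0, U=1, W=0, Y=0) weight 1/486
  (X=2, Z=0, V=0, U=1, W=0, Y=1) weight 1/324
  (X=2, Z=0, V=0, U=1, W=0, Y=2) weight 1/243
  (X=2, Z=0, V=1, U=0, W=1, Y=0) weight 1/243
  (X=2, Z=0, V=1, U=0, W=1, Y=1) weight 1/162
  … 46 more
Group by U:
  weight(U=0) = 1/6
  weight(U=1) = 1/12
Total weight = 1/6 + 1/12 = 1/4
P(U=0 | obs) = 1/6 / 1/4 = 2/3
P(U=1 | obs) = 1/12 / 1/4 = 1/3

P(U=0) = 2/3, P(U=1) = 1/3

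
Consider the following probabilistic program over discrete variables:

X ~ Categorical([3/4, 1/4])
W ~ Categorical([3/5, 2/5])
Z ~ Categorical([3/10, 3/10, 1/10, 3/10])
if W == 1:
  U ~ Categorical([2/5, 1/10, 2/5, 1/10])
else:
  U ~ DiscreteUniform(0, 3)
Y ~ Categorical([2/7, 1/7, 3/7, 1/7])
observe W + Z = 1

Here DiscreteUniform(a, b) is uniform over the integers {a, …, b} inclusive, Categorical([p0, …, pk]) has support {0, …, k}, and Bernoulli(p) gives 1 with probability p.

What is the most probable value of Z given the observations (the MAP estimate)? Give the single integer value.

argmax_v P(Z = v | obs) = 1

Enumerate traces; 64 have nonzero weight after conditioning:
  (X=0, W=0, Z=1, U=0, Y=0) weight 27/2800
  (X=0, W=0, Z=1, U=0, Y=1) weight 27/5600
  (X=0, W=0, Z=1, U=0, Y=2) weight 81/5600
  (X=0, W=0, Z=1, U=0, Y=3) weight 27/5600
  (X=0, W=0, Z=1, U=1, Y=0) weight 27/2800
  (X=0, W=0, Z=1, U=1, Y=1) weight 27/5600
  (X=0, W=0, Z=1, U=1, Y=2) weight 81/5600
  (X=0, W=0, Z=1, U=1, Y=3) weight 27/5600
  (X=0, W=1, Z=0, U=0, Y=0) weight 9/875
  … 55 more
Group by Z:
  weight(Z=0) = 3/25
  weight(Z=1) = 9/50
Total weight = 3/25 + 9/50 = 3/10
P(Z=0 | obs) = 3/25 / 3/10 = 2/5
P(Z=1 | obs) = 9/50 / 3/10 = 3/5
argmax = 1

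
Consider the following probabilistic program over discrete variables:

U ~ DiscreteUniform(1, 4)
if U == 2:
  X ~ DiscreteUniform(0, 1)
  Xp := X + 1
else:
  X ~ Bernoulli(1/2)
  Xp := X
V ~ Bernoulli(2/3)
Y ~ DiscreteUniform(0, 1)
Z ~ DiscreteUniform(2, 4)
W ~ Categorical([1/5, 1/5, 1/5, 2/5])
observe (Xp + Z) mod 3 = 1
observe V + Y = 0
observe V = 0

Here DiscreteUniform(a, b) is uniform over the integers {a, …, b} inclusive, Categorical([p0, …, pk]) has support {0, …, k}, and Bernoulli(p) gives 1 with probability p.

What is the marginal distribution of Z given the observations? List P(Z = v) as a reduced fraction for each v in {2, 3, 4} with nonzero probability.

Enumerate traces; 32 have nonzero weight after conditioning:
  (U=1, X=0, V=0, Y=0, Z=4, W=0) weight 1/720
  (U=1, X=0, V=0, Y=0, Z=4, W=1) weight 1/720
  (U=1, X=0, V=0, Y=0, Z=4, W=2) weight 1/720
  (U=1, X=0, V=0, Y=0, Z=4, W=3) weight 1/360
  (U=1, X=1, V=0, Y=0, Z=3, W=0) weight 1/720
  (U=1, X=1, V=0, Y=0, Z=3, W=1) weight 1/720
  (U=1, X=1, V=0, Y=0, Z=3, W=2) weight 1/720
  (U=1, X=1, V=0, Y=0, Z=3, W=3) weight 1/360
  (U=2, X=1, V=0, Y=0, Z=2, W=0) weight 1/720
  … 23 more
Group by Z:
  weight(Z=2) = 1/144
  weight(Z=3) = 1/36
  weight(Z=4) = 1/48
Total weight = 1/144 + 1/36 + 1/48 = 1/18
P(Z=2 | obs) = 1/144 / 1/18 = 1/8
P(Z=3 | obs) = 1/36 / 1/18 = 1/2
P(Z=4 | obs) = 1/48 / 1/18 = 3/8

P(Z=2) = 1/8, P(Z=3) = 1/2, P(Z=4) = 3/8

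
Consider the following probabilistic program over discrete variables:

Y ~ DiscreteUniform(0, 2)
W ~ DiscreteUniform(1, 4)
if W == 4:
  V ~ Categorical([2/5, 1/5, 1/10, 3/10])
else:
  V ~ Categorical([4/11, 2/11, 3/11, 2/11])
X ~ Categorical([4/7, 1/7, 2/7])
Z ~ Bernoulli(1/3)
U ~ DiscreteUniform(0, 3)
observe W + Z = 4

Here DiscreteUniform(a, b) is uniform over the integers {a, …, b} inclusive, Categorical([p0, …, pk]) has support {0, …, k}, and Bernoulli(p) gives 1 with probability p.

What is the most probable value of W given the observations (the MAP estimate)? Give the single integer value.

Enumerate traces; 288 have nonzero weight after conditioning:
  (Y=0, W=3, V=0, X=0, Z=1, U=0) weight 1/693
  (Y=0, W=3, V=0, X=0, Z=1, U=1) weight 1/693
  (Y=0, W=3, V=0, X=0, Z=1, U=2) weight 1/693
  (Y=0, W=3, V=0, X=0, Z=1, U=3) weight 1/693
  (Y=0, W=3, V=0, X=1, Z=1, U=0) weight 1/2772
  (Y=0, W=3, V=0, X=1, Z=1, U=1) weight 1/2772
  (Y=0, W=3, V=0, X=1, Z=1, U=2) weight 1/2772
  (Y=0, W=3, V=0, X=1, Z=1, U=3) weight 1/2772
  (Y=0, W=4, V=0, X=0, Z=0, U=0) weight 1/315
  … 279 more
Group by W:
  weight(W=3) = 1/12
  weight(W=4) = 1/6
Total weight = 1/12 + 1/6 = 1/4
P(W=3 | obs) = 1/12 / 1/4 = 1/3
P(W=4 | obs) = 1/6 / 1/4 = 2/3
argmax = 4

argmax_v P(W = v | obs) = 4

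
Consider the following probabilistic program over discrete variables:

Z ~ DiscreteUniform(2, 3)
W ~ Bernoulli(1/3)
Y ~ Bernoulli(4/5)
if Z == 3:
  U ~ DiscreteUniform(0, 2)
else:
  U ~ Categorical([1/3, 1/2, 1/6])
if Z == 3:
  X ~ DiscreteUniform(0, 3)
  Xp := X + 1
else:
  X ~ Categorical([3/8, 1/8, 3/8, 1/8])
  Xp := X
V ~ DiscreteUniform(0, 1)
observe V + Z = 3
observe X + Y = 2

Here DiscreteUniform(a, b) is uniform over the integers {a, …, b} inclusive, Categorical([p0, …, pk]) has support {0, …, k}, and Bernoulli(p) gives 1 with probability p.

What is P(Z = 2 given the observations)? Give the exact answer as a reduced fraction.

P(Z = 2 | obs) = 7/17

Enumerate traces; 24 have nonzero weight after conditioning:
  (Z=2, W=0, Y=0, U=0, X=2, V=1) weight 1/240
  (Z=2, W=0, Y=0, U=1, X=2, V=1) weight 1/160
  (Z=2, W=0, Y=0, U=2, X=2, V=1) weight 1/480
  (Z=2, W=0, Y=1, U=0, X=1, V=1) weight 1/180
  (Z=2, W=0, Y=1, U=1, X=1, V=1) weight 1/120
  (Z=2, W=0, Y=1, U=2, X=1, V=1) weight 1/360
  (Z=2, W=1, Y=0, U=0, X=2, V=1) weight 1/480
  (Z=2, W=1, Y=0, U=1, X=2, V=1) weight 1/320
  (Z=3, W=0, Y=0, U=0, X=2, V=0) weight 1/360
  … 15 more
Group by Z:
  weight(Z=2) = 7/160
  weight(Z=3) = 1/16
Total weight = 7/160 + 1/16 = 17/160
P(Z=2 | obs) = 7/160 / 17/160 = 7/17
P(Z=3 | obs) = 1/16 / 17/160 = 10/17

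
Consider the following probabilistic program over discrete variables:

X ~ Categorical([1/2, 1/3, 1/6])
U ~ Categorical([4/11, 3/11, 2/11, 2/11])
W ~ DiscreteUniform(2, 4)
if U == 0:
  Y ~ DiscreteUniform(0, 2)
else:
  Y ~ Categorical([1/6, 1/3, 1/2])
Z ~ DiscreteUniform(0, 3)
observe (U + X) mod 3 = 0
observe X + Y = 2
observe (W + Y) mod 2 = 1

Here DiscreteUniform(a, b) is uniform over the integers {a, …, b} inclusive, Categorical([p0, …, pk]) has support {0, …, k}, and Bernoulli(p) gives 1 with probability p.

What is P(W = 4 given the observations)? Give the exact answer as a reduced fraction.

P(W = 4 | obs) = 8/61

Enumerate traces; 20 have nonzero weight after conditioning:
  (X=0, U=0, W=3, Y=2, Z=0) weight 1/198
  (X=0, U=0, W=3, Y=2, Z=1) weight 1/198
  (X=0, U=0, W=3, Y=2, Z=2) weight 1/198
  (X=0, U=0, W=3, Y=2, Z=3) weight 1/198
  (X=0, U=3, W=3, Y=2, Z=0) weight 1/264
  (X=0, U=3, W=3, Y=2, Z=1) weight 1/264
  (X=0, U=3, W=3, Y=2, Z=2) weight 1/264
  (X=0, U=3, W=3, Y=2, Z=3) weight 1/264
  (X=1, U=2, W=2, Y=1, Z=0) weight 1/594
  (X=1, U=2, W=4, Y=1, Z=0) weight 1/594
  … 10 more
Group by W:
  weight(W=2) = 2/297
  weight(W=3) = 5/132
  weight(W=4) = 2/297
Total weight = 2/297 + 5/132 + 2/297 = 61/1188
P(W=2 | obs) = 2/297 / 61/1188 = 8/61
P(W=3 | obs) = 5/132 / 61/1188 = 45/61
P(W=4 | obs) = 2/297 / 61/1188 = 8/61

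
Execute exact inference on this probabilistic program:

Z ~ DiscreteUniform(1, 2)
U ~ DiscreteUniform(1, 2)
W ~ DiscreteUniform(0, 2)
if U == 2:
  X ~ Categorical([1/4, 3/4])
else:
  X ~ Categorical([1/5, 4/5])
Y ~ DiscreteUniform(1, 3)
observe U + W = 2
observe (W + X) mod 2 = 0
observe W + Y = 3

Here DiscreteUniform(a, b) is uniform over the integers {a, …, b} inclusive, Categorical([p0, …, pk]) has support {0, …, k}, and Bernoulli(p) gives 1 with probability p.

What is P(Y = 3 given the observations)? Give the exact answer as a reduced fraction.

P(Y = 3 | obs) = 5/21

Enumerate traces; 4 have nonzero weight after conditioning:
  (Z=1, U=1, W=1, X=1, Y=2) weight 1/45
  (Z=1, U=2, W=0, X=0, Y=3) weight 1/144
  (Z=2, U=1, W=1, X=1, Y=2) weight 1/45
  (Z=2, U=2, W=0, X=0, Y=3) weight 1/144
Group by Y:
  weight(Y=2) = 2/45
  weight(Y=3) = 1/72
Total weight = 2/45 + 1/72 = 7/120
P(Y=2 | obs) = 2/45 / 7/120 = 16/21
P(Y=3 | obs) = 1/72 / 7/120 = 5/21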